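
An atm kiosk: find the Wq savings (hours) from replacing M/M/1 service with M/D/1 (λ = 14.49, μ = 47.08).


ρ = 14.49/47.08 = 0.3078
Wq(M/M/1) = ρ/(μ−λ) = 0.3078/32.59 = 0.009444 hr
Wq(M/D/1) = ρ/(2(μ−λ)) = 0.004722 hr
Savings = 0.009444 − 0.004722 = 0.004722 hr

Final: 0.004722 hr


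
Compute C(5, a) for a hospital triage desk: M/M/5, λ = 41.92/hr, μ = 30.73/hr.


a = λ/μ = 1.3641; ρ = a/5 = 0.2728
P₀ = 0.255357 (from M/M/c formula)
C(c,a) = [a^c/(c!(1−ρ))]·P₀ = [4.72382/(120·0.7272)]·0.255357
= 0.05413·0.255357 = 0.013824

Final: 0.013824


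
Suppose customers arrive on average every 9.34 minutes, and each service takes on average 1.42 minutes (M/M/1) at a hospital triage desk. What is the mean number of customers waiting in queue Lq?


λ = 60/9.34 = 6.4240 /hr
μ = 60/1.42 = 42.2535 /hr
ρ = λ/μ = 6.4240/42.2535 = 0.1520
Lq = ρ²/(1−ρ) = 0.02311/0.8480 = 0.02726

Final: 0.02726


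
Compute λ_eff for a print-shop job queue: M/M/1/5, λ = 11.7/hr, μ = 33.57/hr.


ρ = 0.3485; P_K = (1−ρ)ρ^5/(1−ρ^6) = 0.003356
λ_eff = λ(1 − P_K) = 11.7·(1 − 0.003356) = 11.7·0.996644 = 11.6607 /hr

Final: 11.6607 /hr


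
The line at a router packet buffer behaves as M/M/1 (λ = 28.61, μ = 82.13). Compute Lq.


ρ = 28.61/82.13 = 0.3484
Lq = ρ²/(1−ρ) = 0.1213/0.6516 = 0.1862

Final: 0.1862


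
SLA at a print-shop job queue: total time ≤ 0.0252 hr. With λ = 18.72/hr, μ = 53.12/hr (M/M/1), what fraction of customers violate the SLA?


W ~ Exponential(μ−λ) for M/M/1.
μ − λ = 53.12 − 18.72 = 34.4000
P(W > t) = e^{−(μ−λ)t} = e^{−0.8669} = 0.420261

Final: 0.420261


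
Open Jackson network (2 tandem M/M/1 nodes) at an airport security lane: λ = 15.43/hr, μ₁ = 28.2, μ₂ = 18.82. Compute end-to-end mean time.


Each node sees arrival rate λ = 15.43/hr (tandem ⇒ throughput preserved).
W₁ = 1/(μ₁−λ) = 1/(28.2−15.43) = 0.07831 hr
W₂ = 1/(μ₂−λ) = 1/(18.82−15.43) = 0.29499 hr
W_total = W₁ + W₂ = 0.07831 + 0.29499 = 0.37329 hr

Final: 0.37329 hr


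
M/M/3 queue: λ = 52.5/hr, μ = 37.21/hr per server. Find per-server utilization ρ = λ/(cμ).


ρ = λ/(cμ) = 52.5/(3·37.21) = 52.5/111.63 = 0.4703

Final: 0.4703


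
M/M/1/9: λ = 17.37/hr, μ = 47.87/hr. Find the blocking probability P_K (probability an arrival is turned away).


ρ = λ/μ = 17.37/47.87 = 0.3629
P_K = (1−ρ)ρ^K/(1−ρ^(K+1)) = (0.6371·0.0001091)/(1 − 0.00003957)
= 0.00006948/0.999960 = 0.00006948

Final: 0.00006948


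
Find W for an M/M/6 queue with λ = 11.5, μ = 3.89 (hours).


a = 2.9563; ρ = 0.4927; P₀ = 0.051218
Lq = P₀·a^c·ρ/(c!(1−ρ)²) = 0.09092
Wq = Lq/λ = 0.09092/11.5 = 0.007906 hr
W = Wq + 1/μ = 0.007906 + 0.25707 = 0.26498 hr

Final: 0.26498 hr


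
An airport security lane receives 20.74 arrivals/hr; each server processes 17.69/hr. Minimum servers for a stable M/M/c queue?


Stability requires cμ > λ ⇔ c > λ/μ.
λ/μ = 20.74/17.69 = 1.1724
Minimum integer c = ⌊1.1724⌋ + 1 = 2
Check: 2·17.69 = 35.38 > 20.74, while 1·17.69 = 17.69 ≤ 20.74

Final: 2 servers


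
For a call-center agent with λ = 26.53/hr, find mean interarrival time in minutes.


Mean interarrival time = 1/λ = 1/26.53 hour = 0.03769 hour
In minutes: 0.03769 × 60 = 2.2616 min

Final: 2.2616 min


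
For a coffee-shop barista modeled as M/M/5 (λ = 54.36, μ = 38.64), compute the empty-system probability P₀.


a = λ/μ = 54.36/38.64 = 1.4068; ρ = a/c = 0.2814
Σ_{k=0}^{4} a^k/k! (terms k=0..4) = 1.00000 + 1.40683 + 0.98959 + 0.46406 + 0.16321 = 4.02370
Tail: a^5/(5!(1−ρ)) = 5.51076/(120·0.7186) = 0.06390
P₀ = 1/(4.02370 + 0.06390) = 1/4.08760 = 0.244642

Final: 0.244642


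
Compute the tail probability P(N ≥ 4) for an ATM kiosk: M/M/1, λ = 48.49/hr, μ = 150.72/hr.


ρ = 48.49/150.72 = 0.3217
P(N ≥ n) = ρ^n = 0.3217^4 = 0.010713

Final: 0.010713


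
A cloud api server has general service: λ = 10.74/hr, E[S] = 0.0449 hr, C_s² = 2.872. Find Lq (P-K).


ρ = λ·E[S] = 10.74·0.0449 = 0.4822
Lq = ρ²(1+C_s²)/(2(1−ρ)) = 0.2325·(1+2.872)/(2·0.5178)
= 0.2325·3.8720/1.0355 = 0.86949

Final: 0.86949


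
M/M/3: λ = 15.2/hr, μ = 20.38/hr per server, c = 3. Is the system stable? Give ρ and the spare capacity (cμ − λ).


Total capacity cμ = 3·20.38 = 61.14/hr
ρ = λ/(cμ) = 15.2/61.14 = 0.2486
Stable ⇔ ρ < 1: YES
Spare capacity = cμ − λ = 61.14 − 15.2 = 45.94/hr

Final: ρ = 0.2486; stable; margin = 45.94/hr


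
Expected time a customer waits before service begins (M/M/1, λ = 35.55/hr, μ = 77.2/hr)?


ρ = 35.55/77.2 = 0.4605
Wq = ρ/(μ−λ) = 0.4605/(77.2 − 35.55) = 0.4605/41.65 = 0.01106 hr

Final: 0.01106 hr


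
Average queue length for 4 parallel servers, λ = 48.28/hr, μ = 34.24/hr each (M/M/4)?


a = λ/μ = 1.4100; ρ = a/4 = 0.3525
P₀ = 0.242377
Lq = P₀·a^c·ρ / (c!·(1−ρ)²) = 0.242377·3.95307·0.3525/(24·0.41924)
= 0.03357

Final: 0.03357


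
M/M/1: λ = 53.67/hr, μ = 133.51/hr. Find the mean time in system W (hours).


W = 1/(μ−λ) = 1/(133.51 − 53.67) = 1/79.84 = 0.01253 hr

Final: 0.01253 hr


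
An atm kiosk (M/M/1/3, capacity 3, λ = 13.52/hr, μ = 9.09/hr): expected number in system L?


ρ = 13.52/9.09 = 1.4873
L = ρ[1 − (K+1)ρ^K + Kρ^(K+1)] / [(1−ρ)(1−ρ^(K+1))]
Numerator: 1.4873·(1 − 4·3.290322 + 3·4.893857) = 3.748537
Denominator: (-0.4873)·(-3.893857) = 1.897666
L = 3.748537/1.897666 = 1.9753

Final: 1.9753


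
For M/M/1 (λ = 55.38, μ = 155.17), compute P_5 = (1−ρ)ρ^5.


ρ = 55.38/155.17 = 0.3569
P_n = (1−ρ)·ρ^n = (1 − 0.3569)·0.3569^5 = 0.6431·0.005791 = 0.003724

Final: 0.003724


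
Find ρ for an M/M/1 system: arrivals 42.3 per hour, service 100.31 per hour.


ρ = λ/μ = 42.3/100.31 = 0.4217

Final: 0.4217


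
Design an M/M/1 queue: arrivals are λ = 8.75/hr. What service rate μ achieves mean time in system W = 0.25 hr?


W = 1/(μ−λ) ⇒ μ − λ = 1/W = 1/0.25 = 4.0000
μ = λ + 1/W = 8.75 + 4.0000 = 12.7500 per hr

Final: 12.7500 /hr


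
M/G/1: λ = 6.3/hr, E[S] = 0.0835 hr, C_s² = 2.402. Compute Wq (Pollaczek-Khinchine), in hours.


ρ = λ·E[S] = 6.3·0.0835 = 0.5261
E[S²] = E[S]²(1+C_s²) = 0.0835²·(1+2.402) = 0.023720
Wq = λ·E[S²]/(2(1−ρ)) = 6.3·0.023720/(2·0.4739) = 0.15765 hr

Final: 0.15765 hr


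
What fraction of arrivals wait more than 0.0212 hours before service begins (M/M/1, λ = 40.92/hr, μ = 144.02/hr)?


ρ = 40.92/144.02 = 0.2841
P(Wq > t) = ρ·e^{−(μ−λ)t} = 0.2841·e^{−2.1857}
= 0.2841·0.112397 = 0.031935

Final: 0.031935


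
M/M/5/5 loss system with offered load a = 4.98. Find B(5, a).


B(c,a) = (a^c/c!) / Σ_{k=0}^{c} a^k/k!
a^5/5! = 25.524983
Σ terms (k=0..5): 1.00000 + 4.98000 + 12.40020 + 20.58433 + 25.62749 + 25.52498 = 90.117009
B = 25.524983/90.117009 = 0.283243

Final: 0.283243


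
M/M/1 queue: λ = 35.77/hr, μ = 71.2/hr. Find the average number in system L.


ρ = λ/μ = 35.77/71.2 = 0.5024
L = ρ/(1−ρ) = 0.5024/(1 − 0.5024) = 0.5024/0.4976 = 1.0096

Final: 1.0096


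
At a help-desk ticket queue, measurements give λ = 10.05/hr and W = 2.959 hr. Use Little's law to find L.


L = λW = 10.05·2.959 = 29.7380

Final: 29.7380


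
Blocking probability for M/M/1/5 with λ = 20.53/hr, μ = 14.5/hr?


ρ = λ/μ = 20.53/14.5 = 1.4159
P_K = (1−ρ)ρ^K/(1−ρ^(K+1)) = (-0.4159·5.689901)/(1 − 8.056115)
= -2.366214/-7.056115 = 0.335342

Final: 0.335342


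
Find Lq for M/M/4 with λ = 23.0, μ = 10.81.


a = λ/μ = 2.1277; ρ = a/4 = 0.5319
P₀ = 0.113371
Lq = P₀·a^c·ρ / (c!·(1−ρ)²) = 0.113371·20.49314·0.5319/(24·0.21910)
= 0.23501

Final: 0.23501


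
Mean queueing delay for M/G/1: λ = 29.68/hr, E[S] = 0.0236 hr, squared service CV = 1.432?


ρ = λ·E[S] = 29.68·0.0236 = 0.7004
E[S²] = E[S]²(1+C_s²) = 0.0236²·(1+1.432) = 0.001355
Wq = λ·E[S²]/(2(1−ρ)) = 29.68·0.001355/(2·0.2996) = 0.06710 hr

Final: 0.06710 hr


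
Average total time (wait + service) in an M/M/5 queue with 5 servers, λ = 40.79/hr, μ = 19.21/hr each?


a = 2.1234; ρ = 0.4247; P₀ = 0.118405
Lq = P₀·a^c·ρ/(c!(1−ρ)²) = 0.05464
Wq = Lq/λ = 0.05464/40.79 = 0.001340 hr
W = Wq + 1/μ = 0.001340 + 0.05206 = 0.05340 hr

Final: 0.05340 hr


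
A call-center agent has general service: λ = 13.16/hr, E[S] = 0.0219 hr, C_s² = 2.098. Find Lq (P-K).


ρ = λ·E[S] = 13.16·0.0219 = 0.2882
Lq = ρ²(1+C_s²)/(2(1−ρ)) = 0.08306·(1+2.098)/(2·0.7118)
= 0.08306·3.0980/1.4236 = 0.18076

Final: 0.18076


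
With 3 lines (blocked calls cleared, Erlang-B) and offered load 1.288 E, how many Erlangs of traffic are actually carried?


B(3,1.288) = 0.102522 (Erlang-B)
Carried load = a(1 − B) = 1.288·(1 − 0.102522) = 1.288·0.897478 = 1.1560 E

Final: 1.1560 Erlangs


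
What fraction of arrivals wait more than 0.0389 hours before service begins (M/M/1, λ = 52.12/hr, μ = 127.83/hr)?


ρ = 52.12/127.83 = 0.4077
P(Wq > t) = ρ·e^{−(μ−λ)t} = 0.4077·e^{−2.9451}
= 0.4077·0.052596 = 0.021445

Final: 0.021445


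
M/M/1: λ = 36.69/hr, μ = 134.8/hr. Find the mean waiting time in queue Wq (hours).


ρ = 36.69/134.8 = 0.2722
Wq = ρ/(μ−λ) = 0.2722/(134.8 − 36.69) = 0.2722/98.11 = 0.002774 hr

Final: 0.002774 hr


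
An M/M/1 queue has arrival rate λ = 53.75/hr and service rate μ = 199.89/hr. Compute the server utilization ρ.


ρ = λ/μ = 53.75/199.89 = 0.2689

Final: 0.2689


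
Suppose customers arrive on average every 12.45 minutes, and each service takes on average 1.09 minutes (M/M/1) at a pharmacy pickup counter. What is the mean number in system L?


λ = 60/12.45 = 4.8193 /hr
μ = 60/1.09 = 55.0459 /hr
ρ = λ/μ = 4.8193/55.0459 = 0.08755
L = ρ/(1−ρ) = 0.08755/0.9124 = 0.09595

Final: 0.09595


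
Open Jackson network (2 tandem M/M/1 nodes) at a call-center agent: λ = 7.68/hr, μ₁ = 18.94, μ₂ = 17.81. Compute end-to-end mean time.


Each node sees arrival rate λ = 7.68/hr (tandem ⇒ throughput preserved).
W₁ = 1/(μ₁−λ) = 1/(18.94−7.68) = 0.08881 hr
W₂ = 1/(μ₂−λ) = 1/(17.81−7.68) = 0.09872 hr
W_total = W₁ + W₂ = 0.08881 + 0.09872 = 0.18753 hr

Final: 0.18753 hr


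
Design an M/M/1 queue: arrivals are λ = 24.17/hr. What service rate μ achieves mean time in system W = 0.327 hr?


W = 1/(μ−λ) ⇒ μ − λ = 1/W = 1/0.327 = 3.0581
μ = λ + 1/W = 24.17 + 3.0581 = 27.2281 per hr

Final: 27.2281 /hr


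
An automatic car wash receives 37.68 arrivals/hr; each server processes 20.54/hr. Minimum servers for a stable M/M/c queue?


Stability requires cμ > λ ⇔ c > λ/μ.
λ/μ = 37.68/20.54 = 1.8345
Minimum integer c = ⌊1.8345⌋ + 1 = 2
Check: 2·20.54 = 41.08 > 37.68, while 1·20.54 = 20.54 ≤ 37.68

Final: 2 servers


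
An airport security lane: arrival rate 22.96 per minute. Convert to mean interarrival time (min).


Mean interarrival time = 1/λ = 1/22.96 minute = 0.04355 minute
In minutes: 0.04355 × 1 = 0.04355 min

Final: 0.04355 min


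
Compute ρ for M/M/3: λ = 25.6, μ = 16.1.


ρ = λ/(cμ) = 25.6/(3·16.1) = 25.6/48.30 = 0.5300

Final: 0.5300


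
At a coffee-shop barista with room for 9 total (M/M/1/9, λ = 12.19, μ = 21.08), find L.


ρ = 12.19/21.08 = 0.5783
L = ρ[1 − (K+1)ρ^K + Kρ^(K+1)] / [(1−ρ)(1−ρ^(K+1))]
Numerator: 0.5783·(1 − 10·0.007231 + 9·0.004181) = 0.558221
Denominator: (0.4217)·(0.995819) = 0.419963
L = 0.558221/0.419963 = 1.3292

Final: 1.3292


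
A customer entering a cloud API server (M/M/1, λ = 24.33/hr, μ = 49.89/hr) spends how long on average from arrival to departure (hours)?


W = 1/(μ−λ) = 1/(49.89 − 24.33) = 1/25.56 = 0.03912 hr

Final: 0.03912 hr


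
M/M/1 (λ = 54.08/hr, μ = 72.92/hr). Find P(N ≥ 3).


ρ = 54.08/72.92 = 0.7416
P(N ≥ n) = ρ^n = 0.7416^3 = 0.407915

Final: 0.407915


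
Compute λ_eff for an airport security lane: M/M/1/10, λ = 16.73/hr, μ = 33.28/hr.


ρ = 0.5027; P_K = (1−ρ)ρ^10/(1−ρ^11) = 0.0005128
λ_eff = λ(1 − P_K) = 16.73·(1 − 0.0005128) = 16.73·0.999487 = 16.7214 /hr

Final: 16.7214 /hr


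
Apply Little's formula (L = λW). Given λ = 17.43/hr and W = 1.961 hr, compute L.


L = λW = 17.43·1.961 = 34.1802

Final: 34.1802


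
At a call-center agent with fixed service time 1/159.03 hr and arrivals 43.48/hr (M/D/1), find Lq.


ρ = 43.48/159.03 = 0.2734
M/D/1: Lq = ρ²/(2(1−ρ)) = 0.07475/(2·0.7266) = 0.05144

Final: 0.05144


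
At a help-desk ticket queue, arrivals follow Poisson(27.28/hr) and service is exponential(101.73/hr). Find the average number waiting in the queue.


ρ = 27.28/101.73 = 0.2682
Lq = ρ²/(1−ρ) = 0.07191/0.7318 = 0.09826

Final: 0.09826


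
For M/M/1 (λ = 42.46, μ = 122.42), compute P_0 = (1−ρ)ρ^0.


ρ = 42.46/122.42 = 0.3468
P_n = (1−ρ)·ρ^n = (1 − 0.3468)·0.3468^0 = 0.6532·1.000000 = 0.653161

Final: 0.653161


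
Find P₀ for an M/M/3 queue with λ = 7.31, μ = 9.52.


a = λ/μ = 7.31/9.52 = 0.7679; ρ = a/c = 0.2560
Σ_{k=0}^{2} a^k/k! (terms k=0..2) = 1.00000 + 0.76786 + 0.29480 = 2.06266
Tail: a^3/(3!(1−ρ)) = 0.45273/(6·0.7440) = 0.10141
P₀ = 1/(2.06266 + 0.10141) = 1/2.16407 = 0.462092

Final: 0.462092


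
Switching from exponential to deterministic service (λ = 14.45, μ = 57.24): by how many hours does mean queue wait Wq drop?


ρ = 14.45/57.24 = 0.2524
Wq(M/M/1) = ρ/(μ−λ) = 0.2524/42.79 = 0.005900 hr
Wq(M/D/1) = ρ/(2(μ−λ)) = 0.002950 hr
Savings = 0.005900 − 0.002950 = 0.002950 hr

Final: 0.002950 hr


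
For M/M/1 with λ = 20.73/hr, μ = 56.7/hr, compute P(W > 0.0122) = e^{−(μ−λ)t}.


W ~ Exponential(μ−λ) for M/M/1.
μ − λ = 56.7 − 20.73 = 35.9700
P(W > t) = e^{−(μ−λ)t} = e^{−0.4388} = 0.644788

Final: 0.644788


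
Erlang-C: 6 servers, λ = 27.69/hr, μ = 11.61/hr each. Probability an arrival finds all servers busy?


a = λ/μ = 2.3850; ρ = a/6 = 0.3975
P₀ = 0.091694 (from M/M/c formula)
C(c,a) = [a^c/(c!(1−ρ))]·P₀ = [184.05364/(720·0.6025)]·0.091694
= 0.42428·0.091694 = 0.038904

Final: 0.038904


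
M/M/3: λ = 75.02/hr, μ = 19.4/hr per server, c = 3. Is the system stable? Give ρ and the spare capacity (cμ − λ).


Total capacity cμ = 3·19.4 = 58.20/hr
ρ = λ/(cμ) = 75.02/58.20 = 1.2890
Stable ⇔ ρ < 1: NO
Spare capacity = cμ − λ = 58.20 − 75.02 = -16.82/hr

Final: ρ = 1.2890; unstable; margin = -16.82/hr


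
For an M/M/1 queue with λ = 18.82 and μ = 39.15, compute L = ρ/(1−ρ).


ρ = λ/μ = 18.82/39.15 = 0.4807
L = ρ/(1−ρ) = 0.4807/(1 − 0.4807) = 0.4807/0.5193 = 0.9257

Final: 0.9257


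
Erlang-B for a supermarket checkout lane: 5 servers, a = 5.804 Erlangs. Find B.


B(c,a) = (a^c/c!) / Σ_{k=0}^{c} a^k/k!
a^5/5! = 54.885266
Σ terms (k=0..5): 1.00000 + 5.80400 + 16.84321 + 32.58599 + 47.28228 + 54.88527 = 158.400743
B = 54.885266/158.400743 = 0.346496

Final: 0.346496


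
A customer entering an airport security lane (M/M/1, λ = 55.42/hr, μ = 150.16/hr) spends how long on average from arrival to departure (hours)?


W = 1/(μ−λ) = 1/(150.16 − 55.42) = 1/94.74 = 0.01056 hr

Final: 0.01056 hr


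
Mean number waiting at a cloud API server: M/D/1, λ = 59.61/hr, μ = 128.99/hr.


ρ = 59.61/128.99 = 0.4621
M/D/1: Lq = ρ²/(2(1−ρ)) = 0.2136/(2·0.5379) = 0.19853

Final: 0.19853


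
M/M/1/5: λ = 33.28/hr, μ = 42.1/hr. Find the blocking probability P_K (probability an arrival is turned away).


ρ = λ/μ = 33.28/42.1 = 0.7905
P_K = (1−ρ)ρ^K/(1−ρ^(K+1)) = (0.2095·0.308678)/(1 − 0.244010)
= 0.064668/0.755990 = 0.085541

Final: 0.085541


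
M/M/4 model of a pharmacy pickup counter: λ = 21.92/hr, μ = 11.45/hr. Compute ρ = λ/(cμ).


ρ = λ/(cμ) = 21.92/(4·11.45) = 21.92/45.80 = 0.4786

Final: 0.4786


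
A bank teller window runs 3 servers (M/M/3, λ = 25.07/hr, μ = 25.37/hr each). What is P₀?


a = λ/μ = 25.07/25.37 = 0.9882; ρ = a/c = 0.3294
Σ_{k=0}^{2} a^k/k! (terms k=0..2) = 1.00000 + 0.98818 + 0.48824 = 2.47642
Tail: a^3/(3!(1−ρ)) = 0.96494/(6·0.6706) = 0.23982
P₀ = 1/(2.47642 + 0.23982) = 1/2.71624 = 0.368156

Final: 0.368156


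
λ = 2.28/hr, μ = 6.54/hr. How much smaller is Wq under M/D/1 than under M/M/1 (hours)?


ρ = 2.28/6.54 = 0.3486
Wq(M/M/1) = ρ/(μ−λ) = 0.3486/4.26 = 0.08184 hr
Wq(M/D/1) = ρ/(2(μ−λ)) = 0.04092 hr
Savings = 0.08184 − 0.04092 = 0.04092 hr

Final: 0.04092 hr


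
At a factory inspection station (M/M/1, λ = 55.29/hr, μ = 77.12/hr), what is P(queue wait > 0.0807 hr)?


ρ = 55.29/77.12 = 0.7169
P(Wq > t) = ρ·e^{−(μ−λ)t} = 0.7169·e^{−1.7617}
= 0.7169·0.171756 = 0.123138

Final: 0.123138


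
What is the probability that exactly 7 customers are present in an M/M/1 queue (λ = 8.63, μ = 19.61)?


ρ = 8.63/19.61 = 0.4401
P_n = (1−ρ)·ρ^n = (1 − 0.4401)·0.4401^7 = 0.5599·0.003197 = 0.001790

Final: 0.001790


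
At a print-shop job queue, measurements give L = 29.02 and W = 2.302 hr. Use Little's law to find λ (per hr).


λ = L/W = 29.02/2.302 = 12.6064 /hr

Final: 12.6064 /hr


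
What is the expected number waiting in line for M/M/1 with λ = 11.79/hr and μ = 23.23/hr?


ρ = 11.79/23.23 = 0.5075
Lq = ρ²/(1−ρ) = 0.2576/0.4925 = 0.5231

Final: 0.5231


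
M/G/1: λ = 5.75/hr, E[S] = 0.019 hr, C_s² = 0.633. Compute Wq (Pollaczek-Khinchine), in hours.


ρ = λ·E[S] = 5.75·0.019 = 0.1092
E[S²] = E[S]²(1+C_s²) = 0.019²·(1+0.633) = 0.0005895
Wq = λ·E[S²]/(2(1−ρ)) = 5.75·0.0005895/(2·0.8908) = 0.001903 hr

Final: 0.001903 hr


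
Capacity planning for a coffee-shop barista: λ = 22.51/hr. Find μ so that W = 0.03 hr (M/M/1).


W = 1/(μ−λ) ⇒ μ − λ = 1/W = 1/0.03 = 33.3333
μ = λ + 1/W = 22.51 + 33.3333 = 55.8433 per hr

Final: 55.8433 /hr


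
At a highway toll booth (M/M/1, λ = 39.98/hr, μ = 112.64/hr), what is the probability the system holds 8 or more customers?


ρ = 39.98/112.64 = 0.3549
P(N ≥ n) = ρ^n = 0.3549^8 = 0.0002519

Final: 0.0002519


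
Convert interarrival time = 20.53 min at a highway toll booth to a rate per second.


λ = 1/(interarrival time) in consistent units.
1 second = 0.0166667 min, so λ = 0.0166667/20.53 = 0.0008118 per second

Final: 0.0008118 /sec


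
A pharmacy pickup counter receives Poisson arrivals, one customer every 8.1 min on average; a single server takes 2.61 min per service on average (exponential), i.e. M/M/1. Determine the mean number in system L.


λ = 60/8.1 = 7.4074 /hr
μ = 60/2.61 = 22.9885 /hr
ρ = λ/μ = 7.4074/22.9885 = 0.3222
L = ρ/(1−ρ) = 0.3222/0.6778 = 0.4754

Final: 0.4754


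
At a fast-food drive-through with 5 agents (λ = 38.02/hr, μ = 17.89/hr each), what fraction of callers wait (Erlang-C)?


a = λ/μ = 2.1252; ρ = a/5 = 0.4250
P₀ = 0.118182 (from M/M/c formula)
C(c,a) = [a^c/(c!(1−ρ))]·P₀ = [43.35197/(120·0.5750)]·0.118182
= 0.62834·0.118182 = 0.074258

Final: 0.074258


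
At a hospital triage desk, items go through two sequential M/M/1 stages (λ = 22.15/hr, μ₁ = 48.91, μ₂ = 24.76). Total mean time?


Each node sees arrival rate λ = 22.15/hr (tandem ⇒ throughput preserved).
W₁ = 1/(μ₁−λ) = 1/(48.91−22.15) = 0.03737 hr
W₂ = 1/(μ₂−λ) = 1/(24.76−22.15) = 0.38314 hr
W_total = W₁ + W₂ = 0.03737 + 0.38314 = 0.42051 hr

Final: 0.42051 hr


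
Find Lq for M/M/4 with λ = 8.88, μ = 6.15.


a = λ/μ = 1.4439; ρ = a/4 = 0.3610
P₀ = 0.234112
Lq = P₀·a^c·ρ / (c!·(1−ρ)²) = 0.234112·4.34662·0.3610/(24·0.40835)
= 0.03748

Final: 0.03748


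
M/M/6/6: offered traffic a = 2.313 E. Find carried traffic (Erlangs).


B(6,2.313) = 0.021252 (Erlang-B)
Carried load = a(1 − B) = 2.313·(1 − 0.021252) = 2.313·0.978748 = 2.2638 E

Final: 2.2638 Erlangs


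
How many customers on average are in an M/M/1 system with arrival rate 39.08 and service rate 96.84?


ρ = λ/μ = 39.08/96.84 = 0.4036
L = ρ/(1−ρ) = 0.4036/(1 − 0.4036) = 0.4036/0.5964 = 0.6766

Final: 0.6766


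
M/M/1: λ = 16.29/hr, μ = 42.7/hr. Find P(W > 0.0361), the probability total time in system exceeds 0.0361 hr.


W ~ Exponential(μ−λ) for M/M/1.
μ − λ = 42.7 − 16.29 = 26.4100
P(W > t) = e^{−(μ−λ)t} = e^{−0.9534} = 0.385428

Final: 0.385428


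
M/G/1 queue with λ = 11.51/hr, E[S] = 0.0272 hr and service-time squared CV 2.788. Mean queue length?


ρ = λ·E[S] = 11.51·0.0272 = 0.3131
Lq = ρ²(1+C_s²)/(2(1−ρ)) = 0.09801·(1+2.788)/(2·0.6869)
= 0.09801·3.7880/1.3739 = 0.27024

Final: 0.27024


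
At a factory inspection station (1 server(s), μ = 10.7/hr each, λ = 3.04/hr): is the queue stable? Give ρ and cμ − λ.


Total capacity cμ = 1·10.7 = 10.70/hr
ρ = λ/(cμ) = 3.04/10.70 = 0.2841
Stable ⇔ ρ < 1: YES
Spare capacity = cμ − λ = 10.70 − 3.04 = 7.66/hr

Final: ρ = 0.2841; stable; margin = 7.66/hr


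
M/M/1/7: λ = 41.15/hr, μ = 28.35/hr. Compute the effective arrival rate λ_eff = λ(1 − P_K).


ρ = 1.4515; P_K = (1−ρ)ρ^7/(1−ρ^8) = 0.327688
λ_eff = λ(1 − P_K) = 41.15·(1 − 0.327688) = 41.15·0.672312 = 27.6656 /hr

Final: 27.6656 /hr


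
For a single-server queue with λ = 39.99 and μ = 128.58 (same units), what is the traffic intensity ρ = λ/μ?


ρ = λ/μ = 39.99/128.58 = 0.3110

Final: 0.3110


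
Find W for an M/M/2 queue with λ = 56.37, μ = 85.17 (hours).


a = 0.6619; ρ = 0.3309; P₀ = 0.502713
Lq = P₀·a^c·ρ/(c!(1−ρ)²) = 0.08139
Wq = Lq/λ = 0.08139/56.37 = 0.001444 hr
W = Wq + 1/μ = 0.001444 + 0.01174 = 0.01319 hr

Final: 0.01319 hr


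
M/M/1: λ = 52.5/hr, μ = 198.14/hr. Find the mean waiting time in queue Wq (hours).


ρ = 52.5/198.14 = 0.2650
Wq = ρ/(μ−λ) = 0.2650/(198.14 − 52.5) = 0.2650/145.64 = 0.001819 hr

Final: 0.001819 hr


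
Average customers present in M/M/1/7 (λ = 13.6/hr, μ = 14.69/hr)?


ρ = 13.6/14.69 = 0.9258
L = ρ[1 − (K+1)ρ^K + Kρ^(K+1)] / [(1−ρ)(1−ρ^(K+1))]
Numerator: 0.9258·(1 − 8·0.582935 + 7·0.539681) = 0.105808
Denominator: (0.07420)·(0.460319) = 0.034156
L = 0.105808/0.034156 = 3.0978

Final: 3.0978


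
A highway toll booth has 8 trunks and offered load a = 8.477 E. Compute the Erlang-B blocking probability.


B(c,a) = (a^c/c!) / Σ_{k=0}^{c} a^k/k!
a^8/8! = 661.328047
Σ terms (k=0..8): 1.00000 + 8.47700 + 35.92976 + 101.52554 + 215.15800 + 364.77887 + 515.37174 + 624.11518 + 661.32805 = 2527.684135
B = 661.328047/2527.684135 = 0.261634

Final: 0.261634


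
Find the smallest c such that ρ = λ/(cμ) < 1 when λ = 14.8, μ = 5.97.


Stability requires cμ > λ ⇔ c > λ/μ.
λ/μ = 14.8/5.97 = 2.4791
Minimum integer c = ⌊2.4791⌋ + 1 = 3
Check: 3·5.97 = 17.91 > 14.8, while 2·5.97 = 11.94 ≤ 14.8

Final: 3 servers


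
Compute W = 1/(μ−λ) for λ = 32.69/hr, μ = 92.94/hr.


W = 1/(μ−λ) = 1/(92.94 − 32.69) = 1/60.25 = 0.01660 hr

Final: 0.01660 hr


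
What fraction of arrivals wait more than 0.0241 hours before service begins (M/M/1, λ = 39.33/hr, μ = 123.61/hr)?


ρ = 39.33/123.61 = 0.3182
P(Wq > t) = ρ·e^{−(μ−λ)t} = 0.3182·e^{−2.0311}
= 0.3182·0.131185 = 0.041740

Final: 0.041740


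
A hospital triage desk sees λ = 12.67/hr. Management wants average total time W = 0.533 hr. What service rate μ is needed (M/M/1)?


W = 1/(μ−λ) ⇒ μ − λ = 1/W = 1/0.533 = 1.8762
μ = λ + 1/W = 12.67 + 1.8762 = 14.5462 per hr

Final: 14.5462 /hr


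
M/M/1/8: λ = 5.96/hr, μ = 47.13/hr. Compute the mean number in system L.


ρ = 5.96/47.13 = 0.1265
L = ρ[1 − (K+1)ρ^K + Kρ^(K+1)] / [(1−ρ)(1−ρ^(K+1))]
Numerator: 0.1265·(1 − 9·0.00000006540 + 8·0.000000008271) = 0.126459
Denominator: (0.8735)·(1.000000) = 0.873541
L = 0.126459/0.873541 = 0.1448

Final: 0.1448


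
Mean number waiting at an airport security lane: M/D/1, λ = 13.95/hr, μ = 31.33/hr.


ρ = 13.95/31.33 = 0.4453
M/D/1: Lq = ρ²/(2(1−ρ)) = 0.1983/(2·0.5547) = 0.17869

Final: 0.17869


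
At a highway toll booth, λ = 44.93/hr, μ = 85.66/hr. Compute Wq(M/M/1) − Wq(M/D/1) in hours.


ρ = 44.93/85.66 = 0.5245
Wq(M/M/1) = ρ/(μ−λ) = 0.5245/40.73 = 0.01288 hr
Wq(M/D/1) = ρ/(2(μ−λ)) = 0.006439 hr
Savings = 0.01288 − 0.006439 = 0.006439 hr

Final: 0.006439 hr


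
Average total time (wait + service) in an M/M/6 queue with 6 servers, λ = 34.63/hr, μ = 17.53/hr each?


a = 1.9755; ρ = 0.3292; P₀ = 0.138506
Lq = P₀·a^c·ρ/(c!(1−ρ)²) = 0.008367
Wq = Lq/λ = 0.008367/34.63 = 0.0002416 hr
W = Wq + 1/μ = 0.0002416 + 0.05705 = 0.05729 hr

Final: 0.05729 hr


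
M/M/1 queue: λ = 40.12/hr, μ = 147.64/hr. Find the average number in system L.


ρ = λ/μ = 40.12/147.64 = 0.2717
L = ρ/(1−ρ) = 0.2717/(1 − 0.2717) = 0.2717/0.7283 = 0.3731

Final: 0.3731


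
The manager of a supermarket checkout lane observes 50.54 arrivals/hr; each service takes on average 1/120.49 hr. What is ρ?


ρ = λ/μ = 50.54/120.49 = 0.4195

Final: 0.4195


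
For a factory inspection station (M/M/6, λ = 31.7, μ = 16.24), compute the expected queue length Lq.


a = λ/μ = 1.9520; ρ = a/6 = 0.3253
P₀ = 0.141813
Lq = P₀·a^c·ρ / (c!·(1−ρ)²) = 0.141813·55.31456·0.3253/(720·0.45518)
= 0.007787

Final: 0.007787


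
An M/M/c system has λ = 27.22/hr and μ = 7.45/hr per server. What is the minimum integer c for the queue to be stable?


Stability requires cμ > λ ⇔ c > λ/μ.
λ/μ = 27.22/7.45 = 3.6537
Minimum integer c = ⌊3.6537⌋ + 1 = 4
Check: 4·7.45 = 29.80 > 27.22, while 3·7.45 = 22.35 ≤ 27.22

Final: 4 servers


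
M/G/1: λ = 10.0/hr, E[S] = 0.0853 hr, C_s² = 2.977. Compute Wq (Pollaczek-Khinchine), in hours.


ρ = λ·E[S] = 10.0·0.0853 = 0.8530
E[S²] = E[S]²(1+C_s²) = 0.0853²·(1+2.977) = 0.028937
Wq = λ·E[S²]/(2(1−ρ)) = 10.0·0.028937/(2·0.1470) = 0.98425 hr

Final: 0.98425 hr


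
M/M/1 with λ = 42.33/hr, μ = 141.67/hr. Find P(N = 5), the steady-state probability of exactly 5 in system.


ρ = 42.33/141.67 = 0.2988
P_n = (1−ρ)·ρ^n = (1 − 0.2988)·0.2988^5 = 0.7012·0.002382 = 0.001670

Final: 0.001670


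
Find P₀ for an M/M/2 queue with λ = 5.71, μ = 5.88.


a = λ/μ = 5.71/5.88 = 0.9711; ρ = a/c = 0.4855
Σ_{k=0}^{1} a^k/k! (terms k=0..1) = 1.00000 + 0.97109 = 1.97109
Tail: a^2/(2!(1−ρ)) = 0.94301/(2·0.5145) = 0.91651
P₀ = 1/(1.97109 + 0.91651) = 1/2.88760 = 0.346308

Final: 0.346308


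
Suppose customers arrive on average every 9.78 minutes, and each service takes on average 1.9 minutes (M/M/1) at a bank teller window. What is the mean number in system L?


λ = 60/9.78 = 6.1350 /hr
μ = 60/1.9 = 31.5789 /hr
ρ = λ/μ = 6.1350/31.5789 = 0.1943
L = ρ/(1−ρ) = 0.1943/0.8057 = 0.2411

Final: 0.2411


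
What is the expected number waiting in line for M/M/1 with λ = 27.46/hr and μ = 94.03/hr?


ρ = 27.46/94.03 = 0.2920
Lq = ρ²/(1−ρ) = 0.08528/0.7080 = 0.1205

Final: 0.1205


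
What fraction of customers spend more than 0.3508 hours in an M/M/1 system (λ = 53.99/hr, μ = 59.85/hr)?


W ~ Exponential(μ−λ) for M/M/1.
μ − λ = 59.85 − 53.99 = 5.8600
P(W > t) = e^{−(μ−λ)t} = e^{−2.0557} = 0.128005

Final: 0.128005


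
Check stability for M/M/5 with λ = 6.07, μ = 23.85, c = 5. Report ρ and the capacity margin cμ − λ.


Total capacity cμ = 5·23.85 = 119.25/hr
ρ = λ/(cμ) = 6.07/119.25 = 0.05090
Stable ⇔ ρ < 1: YES
Spare capacity = cμ − λ = 119.25 − 6.07 = 113.18/hr

Final: ρ = 0.05090; stable; margin = 113.18/hr


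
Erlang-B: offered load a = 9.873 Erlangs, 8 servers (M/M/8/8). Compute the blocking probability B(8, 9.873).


B(c,a) = (a^c/c!) / Σ_{k=0}^{c} a^k/k!
a^8/8! = 2239.095271
Σ terms (k=0..8): 1.00000 + 9.87300 + 48.73806 + 160.39697 + 395.89982 + 781.74379 + 1286.35940 + 1814.31806 + 2239.09527 = 6737.424375
B = 2239.095271/6737.424375 = 0.332337

Final: 0.332337


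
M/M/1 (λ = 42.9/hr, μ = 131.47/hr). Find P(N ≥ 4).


ρ = 42.9/131.47 = 0.3263
P(N ≥ n) = ρ^n = 0.3263^4 = 0.011338

Final: 0.011338


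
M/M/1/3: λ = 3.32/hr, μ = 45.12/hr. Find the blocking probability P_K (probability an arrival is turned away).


ρ = λ/μ = 3.32/45.12 = 0.07358
P_K = (1−ρ)ρ^K/(1−ρ^(K+1)) = (0.9264·0.0003984)/(1 − 0.00002931)
= 0.0003691/0.999971 = 0.0003691

Final: 0.0003691


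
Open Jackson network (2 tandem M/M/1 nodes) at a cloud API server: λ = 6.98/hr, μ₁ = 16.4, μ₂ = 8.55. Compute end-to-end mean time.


Each node sees arrival rate λ = 6.98/hr (tandem ⇒ throughput preserved).
W₁ = 1/(μ₁−λ) = 1/(16.4−6.98) = 0.10616 hr
W₂ = 1/(μ₂−λ) = 1/(8.55−6.98) = 0.63694 hr
W_total = W₁ + W₂ = 0.10616 + 0.63694 = 0.74310 hr

Final: 0.74310 hr


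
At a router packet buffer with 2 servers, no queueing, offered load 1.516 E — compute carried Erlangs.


B(2,1.516) = 0.313530 (Erlang-B)
Carried load = a(1 − B) = 1.516·(1 − 0.313530) = 1.516·0.686470 = 1.0407 E

Final: 1.0407 Erlangs


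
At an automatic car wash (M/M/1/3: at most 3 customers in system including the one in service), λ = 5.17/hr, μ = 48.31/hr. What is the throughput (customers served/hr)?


ρ = 0.1070; P_K = (1−ρ)ρ^3/(1−ρ^4) = 0.001095
λ_eff = λ(1 − P_K) = 5.17·(1 − 0.001095) = 5.17·0.998905 = 5.1643 /hr

Final: 5.1643 /hr


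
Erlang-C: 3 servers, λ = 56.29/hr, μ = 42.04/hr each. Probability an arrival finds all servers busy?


a = λ/μ = 1.3390; ρ = a/3 = 0.4463
P₀ = 0.252655 (from M/M/c formula)
C(c,a) = [a^c/(c!(1−ρ))]·P₀ = [2.40052/(6·0.5537)]·0.252655
= 0.72260·0.252655 = 0.182568

Final: 0.182568


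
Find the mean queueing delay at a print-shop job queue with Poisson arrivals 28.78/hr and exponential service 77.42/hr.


ρ = 28.78/77.42 = 0.3717
Wq = ρ/(μ−λ) = 0.3717/(77.42 − 28.78) = 0.3717/48.64 = 0.007643 hr

Final: 0.007643 hr


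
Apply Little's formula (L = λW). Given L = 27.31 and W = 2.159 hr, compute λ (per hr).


λ = L/W = 27.31/2.159 = 12.6494 /hr

Final: 12.6494 /hr


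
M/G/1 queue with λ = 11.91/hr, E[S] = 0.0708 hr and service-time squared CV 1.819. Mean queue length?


ρ = λ·E[S] = 11.91·0.0708 = 0.8432
Lq = ρ²(1+C_s²)/(2(1−ρ)) = 0.7110·(1+1.819)/(2·0.1568)
= 0.7110·2.8190/0.3135 = 6.39273

Final: 6.39273


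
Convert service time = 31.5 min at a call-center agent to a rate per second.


μ = 1/(service time) in consistent units.
1 second = 0.0166667 min, so μ = 0.0166667/31.5 = 0.0005291 per second

Final: 0.0005291 /sec


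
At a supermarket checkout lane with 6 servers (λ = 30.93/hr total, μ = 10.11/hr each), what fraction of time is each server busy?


ρ = λ/(cμ) = 30.93/(6·10.11) = 30.93/60.66 = 0.5099

Final: 0.5099


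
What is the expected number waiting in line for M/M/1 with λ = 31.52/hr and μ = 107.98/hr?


ρ = 31.52/107.98 = 0.2919
Lq = ρ²/(1−ρ) = 0.08521/0.7081 = 0.1203

Final: 0.1203


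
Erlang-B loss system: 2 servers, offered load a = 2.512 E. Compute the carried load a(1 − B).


B(2,2.512) = 0.473232 (Erlang-B)
Carried load = a(1 − B) = 2.512·(1 − 0.473232) = 2.512·0.526768 = 1.3232 E

Final: 1.3232 Erlangs


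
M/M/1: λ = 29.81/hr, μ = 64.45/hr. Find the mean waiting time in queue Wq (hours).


ρ = 29.81/64.45 = 0.4625
Wq = ρ/(μ−λ) = 0.4625/(64.45 − 29.81) = 0.4625/34.64 = 0.01335 hr

Final: 0.01335 hr


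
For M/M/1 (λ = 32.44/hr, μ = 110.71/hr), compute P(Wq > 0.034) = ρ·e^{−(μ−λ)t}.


ρ = 32.44/110.71 = 0.2930
P(Wq > t) = ρ·e^{−(μ−λ)t} = 0.2930·e^{−2.6612}
= 0.2930·0.069866 = 0.020472

Final: 0.020472


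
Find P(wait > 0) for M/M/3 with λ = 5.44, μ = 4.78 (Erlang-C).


a = λ/μ = 1.1381; ρ = a/3 = 0.3794
P₀ = 0.314315 (from M/M/c formula)
C(c,a) = [a^c/(c!(1−ρ))]·P₀ = [1.47405/(6·0.6206)]·0.314315
= 0.39584·0.314315 = 0.124419

Final: 0.124419


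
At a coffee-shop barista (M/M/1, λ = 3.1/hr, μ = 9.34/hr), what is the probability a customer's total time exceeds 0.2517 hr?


W ~ Exponential(μ−λ) for M/M/1.
μ − λ = 9.34 − 3.1 = 6.2400
P(W > t) = e^{−(μ−λ)t} = e^{−1.5706} = 0.207919

Final: 0.207919


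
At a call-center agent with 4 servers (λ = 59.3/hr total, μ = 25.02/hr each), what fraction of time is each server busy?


ρ = λ/(cμ) = 59.3/(4·25.02) = 59.3/100.08 = 0.5925

Final: 0.5925


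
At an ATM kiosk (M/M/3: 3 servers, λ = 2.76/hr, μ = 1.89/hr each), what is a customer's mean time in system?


a = 1.4603; ρ = 0.4868; P₀ = 0.220367
Lq = P₀·a^c·ρ/(c!(1−ρ)²) = 0.21137
Wq = Lq/λ = 0.21137/2.76 = 0.07658 hr
W = Wq + 1/μ = 0.07658 + 0.52910 = 0.60568 hr

Final: 0.60568 hr


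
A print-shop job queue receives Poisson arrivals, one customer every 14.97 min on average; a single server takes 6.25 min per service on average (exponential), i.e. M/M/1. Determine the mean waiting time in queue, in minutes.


λ = 60/14.97 = 4.0080 /hr
μ = 60/6.25 = 9.6000 /hr
ρ = λ/μ = 4.0080/9.6000 = 0.4175
Wq = ρ/(μ−λ) = 0.4175/(9.6000−4.0080) = 0.07466 hr
In minutes: 0.07466·60 = 4.480 min

Final: 4.480 min


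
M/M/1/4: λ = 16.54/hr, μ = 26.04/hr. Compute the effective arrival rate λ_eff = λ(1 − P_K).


ρ = 0.6352; P_K = (1−ρ)ρ^4/(1−ρ^5) = 0.066230
λ_eff = λ(1 − P_K) = 16.54·(1 − 0.066230) = 16.54·0.933770 = 15.4446 /hr

Final: 15.4446 /hr


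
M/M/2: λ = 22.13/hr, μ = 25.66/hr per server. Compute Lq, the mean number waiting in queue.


a = λ/μ = 0.8624; ρ = a/2 = 0.4312
P₀ = 0.397413
Lq = P₀·a^c·ρ / (c!·(1−ρ)²) = 0.397413·0.74379·0.4312/(2·0.32352)
= 0.19700

Final: 0.19700


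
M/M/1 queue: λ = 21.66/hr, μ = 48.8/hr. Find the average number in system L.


ρ = λ/μ = 21.66/48.8 = 0.4439
L = ρ/(1−ρ) = 0.4439/(1 − 0.4439) = 0.4439/0.5561 = 0.7981

Final: 0.7981


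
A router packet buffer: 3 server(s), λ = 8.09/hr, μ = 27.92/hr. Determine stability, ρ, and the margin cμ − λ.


Total capacity cμ = 3·27.92 = 83.76/hr
ρ = λ/(cμ) = 8.09/83.76 = 0.09659
Stable ⇔ ρ < 1: YES
Spare capacity = cμ − λ = 83.76 − 8.09 = 75.67/hr

Final: ρ = 0.09659; stable; margin = 75.67/hr


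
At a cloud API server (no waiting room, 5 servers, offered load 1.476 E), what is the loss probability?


B(c,a) = (a^c/c!) / Σ_{k=0}^{c} a^k/k!
a^5/5! = 0.058378
Σ terms (k=0..5): 1.00000 + 1.47600 + 1.08929 + 0.53593 + 0.19776 + 0.05838 = 4.357354
B = 0.058378/4.357354 = 0.013398

Final: 0.013398


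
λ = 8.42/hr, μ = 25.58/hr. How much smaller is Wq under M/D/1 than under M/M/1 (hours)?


ρ = 8.42/25.58 = 0.3292
Wq(M/M/1) = ρ/(μ−λ) = 0.3292/17.16 = 0.01918 hr
Wq(M/D/1) = ρ/(2(μ−λ)) = 0.009591 hr
Savings = 0.01918 − 0.009591 = 0.009591 hr

Final: 0.009591 hr


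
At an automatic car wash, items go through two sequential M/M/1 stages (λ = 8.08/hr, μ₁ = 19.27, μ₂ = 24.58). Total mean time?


Each node sees arrival rate λ = 8.08/hr (tandem ⇒ throughput preserved).
W₁ = 1/(μ₁−λ) = 1/(19.27−8.08) = 0.08937 hr
W₂ = 1/(μ₂−λ) = 1/(24.58−8.08) = 0.06061 hr
W_total = W₁ + W₂ = 0.08937 + 0.06061 = 0.14997 hr

Final: 0.14997 hr


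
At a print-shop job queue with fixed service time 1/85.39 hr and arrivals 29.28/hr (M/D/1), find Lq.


ρ = 29.28/85.39 = 0.3429
M/D/1: Lq = ρ²/(2(1−ρ)) = 0.1176/(2·0.6571) = 0.08947

Final: 0.08947


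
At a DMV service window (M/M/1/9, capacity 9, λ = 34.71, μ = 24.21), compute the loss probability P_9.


ρ = λ/μ = 34.71/24.21 = 1.4337
P_K = (1−ρ)ρ^K/(1−ρ^(K+1)) = (-0.4337·25.594015)/(1 − 36.694269)
= -11.100254/-35.694269 = 0.310981

Final: 0.310981


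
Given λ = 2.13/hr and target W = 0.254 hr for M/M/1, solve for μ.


W = 1/(μ−λ) ⇒ μ − λ = 1/W = 1/0.254 = 3.9370
μ = λ + 1/W = 2.13 + 3.9370 = 6.0670 per hr

Final: 6.0670 /hr


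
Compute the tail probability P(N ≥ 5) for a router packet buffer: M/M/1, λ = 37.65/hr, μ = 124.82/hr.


ρ = 37.65/124.82 = 0.3016
P(N ≥ n) = ρ^n = 0.3016^5 = 0.002497

Final: 0.002497


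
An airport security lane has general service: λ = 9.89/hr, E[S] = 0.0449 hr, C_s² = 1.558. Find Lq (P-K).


ρ = λ·E[S] = 9.89·0.0449 = 0.4441
Lq = ρ²(1+C_s²)/(2(1−ρ)) = 0.1972·(1+1.558)/(2·0.5559)
= 0.1972·2.5580/1.1119 = 0.45366

Final: 0.45366


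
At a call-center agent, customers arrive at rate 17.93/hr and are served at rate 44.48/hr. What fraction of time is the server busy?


ρ = λ/μ = 17.93/44.48 = 0.4031

Final: 0.4031


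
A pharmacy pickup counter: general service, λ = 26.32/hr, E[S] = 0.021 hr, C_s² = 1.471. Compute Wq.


ρ = λ·E[S] = 26.32·0.021 = 0.5527
E[S²] = E[S]²(1+C_s²) = 0.021²·(1+1.471) = 0.001090
Wq = λ·E[S²]/(2(1−ρ)) = 26.32·0.001090/(2·0.4473) = 0.03206 hr

Final: 0.03206 hr


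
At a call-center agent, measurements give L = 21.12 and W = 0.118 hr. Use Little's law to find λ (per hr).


λ = L/W = 21.12/0.118 = 178.9831 /hr

Final: 178.9831 /hr


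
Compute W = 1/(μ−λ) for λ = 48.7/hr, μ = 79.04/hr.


W = 1/(μ−λ) = 1/(79.04 − 48.7) = 1/30.34 = 0.03296 hr

Final: 0.03296 hr


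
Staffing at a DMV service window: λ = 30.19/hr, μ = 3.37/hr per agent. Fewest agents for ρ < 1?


Stability requires cμ > λ ⇔ c > λ/μ.
λ/μ = 30.19/3.37 = 8.9585
Minimum integer c = ⌊8.9585⌋ + 1 = 9
Check: 9·3.37 = 30.33 > 30.19, while 8·3.37 = 26.96 ≤ 30.19

Final: 9 servers


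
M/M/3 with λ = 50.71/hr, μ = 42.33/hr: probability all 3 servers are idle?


a = λ/μ = 50.71/42.33 = 1.1980; ρ = a/c = 0.3993
Σ_{k=0}^{2} a^k/k! (terms k=0..2) = 1.00000 + 1.19797 + 0.71756 = 2.91553
Tail: a^3/(3!(1−ρ)) = 1.71924/(6·0.6007) = 0.47703
P₀ = 1/(2.91553 + 0.47703) = 1/3.39256 = 0.294763

Final: 0.294763


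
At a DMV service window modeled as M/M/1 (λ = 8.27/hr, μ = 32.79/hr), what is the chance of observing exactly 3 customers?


ρ = 8.27/32.79 = 0.2522
P_n = (1−ρ)·ρ^n = (1 − 0.2522)·0.2522^3 = 0.7478·0.016043 = 0.011997

Final: 0.011997


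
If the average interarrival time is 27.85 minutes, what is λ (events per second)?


λ = 1/(interarrival time) in consistent units.
1 second = 0.0166667 min, so λ = 0.0166667/27.85 = 0.0005984 per second

Final: 0.0005984 /sec


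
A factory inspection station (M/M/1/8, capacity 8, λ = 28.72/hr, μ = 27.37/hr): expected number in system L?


ρ = 28.72/27.37 = 1.0493
L = ρ[1 − (K+1)ρ^K + Kρ^(K+1)] / [(1−ρ)(1−ρ^(K+1))]
Numerator: 1.0493·(1 − 9·1.469864 + 8·1.542364) = 0.115566
Denominator: (-0.04932)·(-0.542364) = 0.026752
L = 0.115566/0.026752 = 4.3200

Final: 4.3200


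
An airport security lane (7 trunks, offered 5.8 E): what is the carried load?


B(7,5.8) = 0.172024 (Erlang-B)
Carried load = a(1 − B) = 5.8·(1 − 0.172024) = 5.8·0.827976 = 4.8023 E

Final: 4.8023 Erlangs


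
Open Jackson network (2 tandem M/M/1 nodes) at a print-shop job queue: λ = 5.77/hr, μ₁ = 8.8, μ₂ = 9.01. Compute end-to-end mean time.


Each node sees arrival rate λ = 5.77/hr (tandem ⇒ throughput preserved).
W₁ = 1/(μ₁−λ) = 1/(8.8−5.77) = 0.33003 hr
W₂ = 1/(μ₂−λ) = 1/(9.01−5.77) = 0.30864 hr
W_total = W₁ + W₂ = 0.33003 + 0.30864 = 0.63867 hr

Final: 0.63867 hr


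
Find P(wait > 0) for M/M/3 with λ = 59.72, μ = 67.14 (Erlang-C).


a = λ/μ = 0.8895; ρ = a/3 = 0.2965
P₀ = 0.407864 (from M/M/c formula)
C(c,a) = [a^c/(c!(1−ρ))]·P₀ = [0.70375/(6·0.7035)]·0.407864
= 0.16672·0.407864 = 0.068000

Final: 0.068000
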